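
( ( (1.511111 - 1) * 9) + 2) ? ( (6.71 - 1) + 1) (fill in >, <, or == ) <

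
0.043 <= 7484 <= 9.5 False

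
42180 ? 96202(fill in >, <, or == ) <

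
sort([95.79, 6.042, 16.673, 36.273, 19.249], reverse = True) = [95.79, 36.273, 19.249, 16.673, 6.042]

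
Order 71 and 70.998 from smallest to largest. 70.998, 71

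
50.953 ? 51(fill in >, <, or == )<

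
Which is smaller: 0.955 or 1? 0.955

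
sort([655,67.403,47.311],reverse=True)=[655,67.403,47.311]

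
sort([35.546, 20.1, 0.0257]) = [0.0257, 20.1, 35.546]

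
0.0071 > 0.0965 False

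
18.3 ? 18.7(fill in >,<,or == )<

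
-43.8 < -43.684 True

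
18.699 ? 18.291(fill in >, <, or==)>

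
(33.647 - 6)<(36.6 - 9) False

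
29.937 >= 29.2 True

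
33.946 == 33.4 False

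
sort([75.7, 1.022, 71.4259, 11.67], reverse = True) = [75.7, 71.4259, 11.67, 1.022]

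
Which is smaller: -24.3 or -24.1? -24.3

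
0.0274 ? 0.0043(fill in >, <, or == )>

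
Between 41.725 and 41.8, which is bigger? 41.8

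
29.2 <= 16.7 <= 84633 False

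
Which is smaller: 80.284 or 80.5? 80.284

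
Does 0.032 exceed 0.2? No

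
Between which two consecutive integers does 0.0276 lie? 0 and 1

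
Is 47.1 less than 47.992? Yes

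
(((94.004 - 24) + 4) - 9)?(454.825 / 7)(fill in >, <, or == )>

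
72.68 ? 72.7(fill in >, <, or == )<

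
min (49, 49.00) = 49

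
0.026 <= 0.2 True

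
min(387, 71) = 71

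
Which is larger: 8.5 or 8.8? 8.8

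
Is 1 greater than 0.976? Yes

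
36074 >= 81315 False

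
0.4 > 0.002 True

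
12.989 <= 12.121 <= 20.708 False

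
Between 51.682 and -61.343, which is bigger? 51.682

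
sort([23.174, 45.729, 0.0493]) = [0.0493, 23.174, 45.729]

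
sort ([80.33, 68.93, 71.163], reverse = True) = [80.33, 71.163, 68.93]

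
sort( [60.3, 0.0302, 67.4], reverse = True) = [67.4, 60.3, 0.0302]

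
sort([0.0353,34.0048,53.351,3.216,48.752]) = [0.0353,3.216,34.0048,48.752,53.351]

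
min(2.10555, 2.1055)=2.1055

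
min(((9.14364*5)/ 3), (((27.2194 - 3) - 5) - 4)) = 15.2194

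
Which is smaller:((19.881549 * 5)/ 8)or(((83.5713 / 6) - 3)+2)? ((19.881549 * 5)/ 8)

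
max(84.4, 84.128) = 84.4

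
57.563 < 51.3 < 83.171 False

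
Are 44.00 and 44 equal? Yes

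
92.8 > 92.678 True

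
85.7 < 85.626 False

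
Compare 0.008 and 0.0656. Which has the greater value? 0.0656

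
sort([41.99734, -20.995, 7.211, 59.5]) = [-20.995, 7.211, 41.99734, 59.5]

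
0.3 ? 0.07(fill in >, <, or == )>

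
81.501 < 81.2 False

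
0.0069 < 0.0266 True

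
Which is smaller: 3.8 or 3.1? 3.1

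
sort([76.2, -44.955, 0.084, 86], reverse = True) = [86, 76.2, 0.084, -44.955]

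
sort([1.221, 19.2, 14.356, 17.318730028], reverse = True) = [19.2, 17.318730028, 14.356, 1.221]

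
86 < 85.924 False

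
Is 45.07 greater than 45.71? No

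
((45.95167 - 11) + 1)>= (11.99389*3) False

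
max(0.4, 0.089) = 0.4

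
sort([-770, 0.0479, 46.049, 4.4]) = [-770, 0.0479, 4.4, 46.049]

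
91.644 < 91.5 False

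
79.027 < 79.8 True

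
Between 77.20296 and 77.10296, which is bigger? 77.20296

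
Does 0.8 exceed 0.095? Yes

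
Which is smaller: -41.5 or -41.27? -41.5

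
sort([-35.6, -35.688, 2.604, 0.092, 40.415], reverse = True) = [40.415, 2.604, 0.092, -35.6, -35.688]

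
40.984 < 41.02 True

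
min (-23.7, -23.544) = -23.7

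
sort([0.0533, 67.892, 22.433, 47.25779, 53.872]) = [0.0533, 22.433, 47.25779, 53.872, 67.892]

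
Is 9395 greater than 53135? No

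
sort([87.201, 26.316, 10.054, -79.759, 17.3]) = [-79.759, 10.054, 17.3, 26.316, 87.201]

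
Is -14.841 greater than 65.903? No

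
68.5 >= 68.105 True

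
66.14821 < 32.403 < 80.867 False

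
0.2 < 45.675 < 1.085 False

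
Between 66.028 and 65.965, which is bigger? 66.028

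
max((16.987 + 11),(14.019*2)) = 28.038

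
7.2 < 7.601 True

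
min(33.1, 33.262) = 33.1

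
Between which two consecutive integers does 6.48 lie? 6 and 7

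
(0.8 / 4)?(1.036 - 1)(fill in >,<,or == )>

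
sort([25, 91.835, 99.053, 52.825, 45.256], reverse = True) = [99.053, 91.835, 52.825, 45.256, 25]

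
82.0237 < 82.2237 True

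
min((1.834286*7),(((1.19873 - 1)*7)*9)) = 12.51999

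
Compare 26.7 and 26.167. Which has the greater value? 26.7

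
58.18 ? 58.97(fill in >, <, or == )<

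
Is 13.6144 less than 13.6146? Yes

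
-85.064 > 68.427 False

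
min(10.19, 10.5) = 10.19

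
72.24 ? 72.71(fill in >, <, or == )<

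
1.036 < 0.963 False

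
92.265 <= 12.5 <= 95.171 False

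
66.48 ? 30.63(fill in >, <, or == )>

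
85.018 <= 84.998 False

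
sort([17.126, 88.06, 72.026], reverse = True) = [88.06, 72.026, 17.126]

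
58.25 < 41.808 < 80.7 False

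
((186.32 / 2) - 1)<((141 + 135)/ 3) False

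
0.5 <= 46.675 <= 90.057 True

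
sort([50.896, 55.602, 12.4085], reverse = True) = [55.602, 50.896, 12.4085]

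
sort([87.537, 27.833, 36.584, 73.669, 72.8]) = [27.833, 36.584, 72.8, 73.669, 87.537]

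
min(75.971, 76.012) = 75.971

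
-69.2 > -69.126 False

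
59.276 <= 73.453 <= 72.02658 False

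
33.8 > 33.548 True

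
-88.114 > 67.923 False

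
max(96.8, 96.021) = 96.8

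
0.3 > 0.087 True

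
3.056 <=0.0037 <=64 False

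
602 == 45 False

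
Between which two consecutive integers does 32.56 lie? 32 and 33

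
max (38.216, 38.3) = 38.3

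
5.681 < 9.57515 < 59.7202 True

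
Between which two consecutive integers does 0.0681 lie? 0 and 1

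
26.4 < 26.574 True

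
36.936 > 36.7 True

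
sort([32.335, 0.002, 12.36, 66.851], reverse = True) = [66.851, 32.335, 12.36, 0.002]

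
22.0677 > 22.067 True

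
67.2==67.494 False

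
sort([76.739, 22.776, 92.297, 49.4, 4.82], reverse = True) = [92.297, 76.739, 49.4, 22.776, 4.82]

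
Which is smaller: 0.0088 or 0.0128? 0.0088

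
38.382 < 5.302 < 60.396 False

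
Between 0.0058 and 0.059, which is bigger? 0.059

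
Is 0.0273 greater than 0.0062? Yes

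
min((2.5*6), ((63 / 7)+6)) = 15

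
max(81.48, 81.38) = 81.48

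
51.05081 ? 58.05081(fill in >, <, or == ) <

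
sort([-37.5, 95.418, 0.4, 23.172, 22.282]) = [-37.5, 0.4, 22.282, 23.172, 95.418]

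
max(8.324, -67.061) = 8.324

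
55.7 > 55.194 True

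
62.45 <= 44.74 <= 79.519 False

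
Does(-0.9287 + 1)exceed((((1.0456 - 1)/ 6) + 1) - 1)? Yes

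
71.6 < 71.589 False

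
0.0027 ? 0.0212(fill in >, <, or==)<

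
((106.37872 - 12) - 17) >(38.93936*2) False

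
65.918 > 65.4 True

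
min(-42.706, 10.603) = -42.706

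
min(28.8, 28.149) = 28.149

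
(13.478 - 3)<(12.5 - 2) True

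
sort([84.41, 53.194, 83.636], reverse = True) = [84.41, 83.636, 53.194]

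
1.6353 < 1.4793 False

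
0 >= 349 False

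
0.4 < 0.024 False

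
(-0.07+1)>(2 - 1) False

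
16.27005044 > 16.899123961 False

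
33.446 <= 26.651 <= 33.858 False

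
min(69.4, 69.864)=69.4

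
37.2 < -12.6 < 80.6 False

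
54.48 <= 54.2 False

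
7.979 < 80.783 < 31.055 False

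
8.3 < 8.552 True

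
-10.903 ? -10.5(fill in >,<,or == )<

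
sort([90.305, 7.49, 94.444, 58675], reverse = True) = [58675, 94.444, 90.305, 7.49]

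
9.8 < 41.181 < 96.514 True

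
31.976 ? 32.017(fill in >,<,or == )<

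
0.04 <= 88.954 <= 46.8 False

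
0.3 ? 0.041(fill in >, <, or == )>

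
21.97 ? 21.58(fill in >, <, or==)>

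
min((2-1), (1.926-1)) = 0.926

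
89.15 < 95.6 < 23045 True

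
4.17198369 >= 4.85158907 False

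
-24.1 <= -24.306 False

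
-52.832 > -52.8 False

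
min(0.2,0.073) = 0.073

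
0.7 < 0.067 False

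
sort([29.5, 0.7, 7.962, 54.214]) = [0.7, 7.962, 29.5, 54.214]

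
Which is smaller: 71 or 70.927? 70.927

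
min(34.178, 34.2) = 34.178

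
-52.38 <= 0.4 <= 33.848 True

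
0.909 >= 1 False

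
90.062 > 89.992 True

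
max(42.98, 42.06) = 42.98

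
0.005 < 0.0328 True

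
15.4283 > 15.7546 False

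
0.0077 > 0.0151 False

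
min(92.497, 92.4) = 92.4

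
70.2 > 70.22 False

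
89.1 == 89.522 False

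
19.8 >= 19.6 True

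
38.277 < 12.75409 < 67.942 False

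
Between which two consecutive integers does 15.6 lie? 15 and 16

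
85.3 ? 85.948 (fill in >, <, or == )<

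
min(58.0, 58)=58.0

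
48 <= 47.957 False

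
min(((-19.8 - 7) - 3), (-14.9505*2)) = -29.901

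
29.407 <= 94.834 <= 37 False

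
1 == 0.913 False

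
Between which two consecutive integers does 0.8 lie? 0 and 1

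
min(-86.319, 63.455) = -86.319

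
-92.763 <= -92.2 True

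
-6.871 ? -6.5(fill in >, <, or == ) <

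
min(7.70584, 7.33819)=7.33819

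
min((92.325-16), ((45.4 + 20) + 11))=76.325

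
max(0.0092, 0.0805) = 0.0805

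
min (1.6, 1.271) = 1.271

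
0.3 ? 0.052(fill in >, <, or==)>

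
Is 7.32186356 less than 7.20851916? No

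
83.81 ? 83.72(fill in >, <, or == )>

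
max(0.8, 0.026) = 0.8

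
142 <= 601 True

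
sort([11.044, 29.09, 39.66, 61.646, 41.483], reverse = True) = [61.646, 41.483, 39.66, 29.09, 11.044]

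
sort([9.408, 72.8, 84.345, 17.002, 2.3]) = [2.3, 9.408, 17.002, 72.8, 84.345]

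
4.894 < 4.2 False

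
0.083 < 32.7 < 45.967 True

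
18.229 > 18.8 False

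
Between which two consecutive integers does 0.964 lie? 0 and 1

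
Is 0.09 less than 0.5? Yes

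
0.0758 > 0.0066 True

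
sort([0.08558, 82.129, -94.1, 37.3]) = [-94.1, 0.08558, 37.3, 82.129]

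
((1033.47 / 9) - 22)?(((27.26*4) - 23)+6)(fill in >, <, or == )>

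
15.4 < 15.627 True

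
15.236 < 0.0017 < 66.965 False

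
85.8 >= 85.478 True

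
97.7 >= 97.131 True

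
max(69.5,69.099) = 69.5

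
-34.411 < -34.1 True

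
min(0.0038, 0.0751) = 0.0038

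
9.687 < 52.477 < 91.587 True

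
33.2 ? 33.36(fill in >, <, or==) <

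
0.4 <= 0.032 False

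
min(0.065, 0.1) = 0.065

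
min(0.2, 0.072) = 0.072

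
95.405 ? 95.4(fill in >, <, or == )>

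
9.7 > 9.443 True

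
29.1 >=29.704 False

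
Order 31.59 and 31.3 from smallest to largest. 31.3, 31.59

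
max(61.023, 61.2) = 61.2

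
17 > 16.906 True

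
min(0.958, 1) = 0.958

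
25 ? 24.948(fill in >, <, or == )>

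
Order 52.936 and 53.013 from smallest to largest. 52.936, 53.013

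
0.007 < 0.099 True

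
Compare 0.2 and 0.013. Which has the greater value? 0.2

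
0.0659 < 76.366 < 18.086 False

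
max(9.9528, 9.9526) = 9.9528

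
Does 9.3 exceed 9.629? No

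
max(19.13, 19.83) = 19.83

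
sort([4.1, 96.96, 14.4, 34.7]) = [4.1, 14.4, 34.7, 96.96]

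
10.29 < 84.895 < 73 False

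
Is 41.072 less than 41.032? No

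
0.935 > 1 False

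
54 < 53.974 False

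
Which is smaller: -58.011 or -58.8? -58.8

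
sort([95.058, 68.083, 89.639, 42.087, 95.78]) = [42.087, 68.083, 89.639, 95.058, 95.78]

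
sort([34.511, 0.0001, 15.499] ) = [0.0001, 15.499, 34.511]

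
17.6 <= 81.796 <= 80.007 False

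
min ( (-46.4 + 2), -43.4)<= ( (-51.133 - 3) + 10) True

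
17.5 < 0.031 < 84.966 False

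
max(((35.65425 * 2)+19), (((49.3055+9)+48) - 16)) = 90.3085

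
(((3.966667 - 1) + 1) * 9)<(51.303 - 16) False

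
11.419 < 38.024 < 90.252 True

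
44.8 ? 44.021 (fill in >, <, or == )>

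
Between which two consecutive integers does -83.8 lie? -84 and -83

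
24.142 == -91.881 False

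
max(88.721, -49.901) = 88.721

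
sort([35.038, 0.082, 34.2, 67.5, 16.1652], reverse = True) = [67.5, 35.038, 34.2, 16.1652, 0.082]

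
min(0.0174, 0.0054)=0.0054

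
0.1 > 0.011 True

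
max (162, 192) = 192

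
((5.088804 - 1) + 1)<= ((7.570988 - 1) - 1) True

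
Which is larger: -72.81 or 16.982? 16.982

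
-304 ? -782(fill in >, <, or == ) >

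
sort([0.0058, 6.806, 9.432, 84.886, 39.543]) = [0.0058, 6.806, 9.432, 39.543, 84.886]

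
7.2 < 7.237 True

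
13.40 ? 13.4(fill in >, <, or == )==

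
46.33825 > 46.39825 False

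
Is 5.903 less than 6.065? Yes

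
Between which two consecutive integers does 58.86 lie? 58 and 59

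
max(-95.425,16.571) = 16.571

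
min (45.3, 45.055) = 45.055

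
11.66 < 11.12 False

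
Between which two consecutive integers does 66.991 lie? 66 and 67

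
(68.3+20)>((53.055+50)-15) True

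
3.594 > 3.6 False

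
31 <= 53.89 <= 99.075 True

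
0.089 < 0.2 True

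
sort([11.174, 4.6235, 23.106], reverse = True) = [23.106, 11.174, 4.6235]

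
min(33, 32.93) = 32.93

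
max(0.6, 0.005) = 0.6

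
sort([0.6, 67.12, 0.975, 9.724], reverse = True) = [67.12, 9.724, 0.975, 0.6]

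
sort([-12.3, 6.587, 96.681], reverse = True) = [96.681, 6.587, -12.3]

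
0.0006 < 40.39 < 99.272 True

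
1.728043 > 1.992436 False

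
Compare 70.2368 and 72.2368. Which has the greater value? 72.2368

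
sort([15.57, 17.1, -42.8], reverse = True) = [17.1, 15.57, -42.8]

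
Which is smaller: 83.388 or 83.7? 83.388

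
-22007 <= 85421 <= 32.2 False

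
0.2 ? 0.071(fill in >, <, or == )>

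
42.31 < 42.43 True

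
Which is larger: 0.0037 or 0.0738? 0.0738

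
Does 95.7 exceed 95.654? Yes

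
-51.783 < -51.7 True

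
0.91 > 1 False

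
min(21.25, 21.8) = 21.25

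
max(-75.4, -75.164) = -75.164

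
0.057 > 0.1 False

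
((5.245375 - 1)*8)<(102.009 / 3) True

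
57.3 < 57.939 True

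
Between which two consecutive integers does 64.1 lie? 64 and 65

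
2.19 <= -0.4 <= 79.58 False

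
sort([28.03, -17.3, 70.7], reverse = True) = [70.7, 28.03, -17.3]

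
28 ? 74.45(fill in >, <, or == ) <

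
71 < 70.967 False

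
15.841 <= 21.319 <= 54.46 True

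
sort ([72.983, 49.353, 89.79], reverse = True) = [89.79, 72.983, 49.353]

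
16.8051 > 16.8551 False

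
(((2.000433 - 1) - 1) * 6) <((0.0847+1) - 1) True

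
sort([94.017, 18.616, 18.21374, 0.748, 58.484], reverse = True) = [94.017, 58.484, 18.616, 18.21374, 0.748]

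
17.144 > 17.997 False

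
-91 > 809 False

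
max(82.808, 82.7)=82.808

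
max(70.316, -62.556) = 70.316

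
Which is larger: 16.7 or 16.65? 16.7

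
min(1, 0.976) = 0.976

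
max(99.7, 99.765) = 99.765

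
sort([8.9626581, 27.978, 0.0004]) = [0.0004, 8.9626581, 27.978]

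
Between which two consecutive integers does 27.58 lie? 27 and 28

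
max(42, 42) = 42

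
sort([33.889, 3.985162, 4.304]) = [3.985162, 4.304, 33.889]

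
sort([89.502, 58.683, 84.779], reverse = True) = [89.502, 84.779, 58.683]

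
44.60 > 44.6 False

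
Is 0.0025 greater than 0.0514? No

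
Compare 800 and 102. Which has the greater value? 800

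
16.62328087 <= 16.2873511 False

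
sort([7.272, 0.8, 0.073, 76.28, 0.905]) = [0.073, 0.8, 0.905, 7.272, 76.28]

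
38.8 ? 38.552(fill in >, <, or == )>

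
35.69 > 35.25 True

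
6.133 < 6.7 True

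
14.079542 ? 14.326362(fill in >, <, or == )<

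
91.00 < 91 False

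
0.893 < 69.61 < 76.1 True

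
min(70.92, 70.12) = 70.12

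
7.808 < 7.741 False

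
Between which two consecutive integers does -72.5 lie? -73 and -72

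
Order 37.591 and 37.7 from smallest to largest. 37.591, 37.7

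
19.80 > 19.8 False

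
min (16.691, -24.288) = -24.288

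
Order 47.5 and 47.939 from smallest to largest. 47.5, 47.939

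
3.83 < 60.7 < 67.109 True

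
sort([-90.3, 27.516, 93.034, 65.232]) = [-90.3, 27.516, 65.232, 93.034]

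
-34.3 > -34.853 True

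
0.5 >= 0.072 True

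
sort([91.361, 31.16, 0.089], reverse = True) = [91.361, 31.16, 0.089]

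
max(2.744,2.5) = 2.744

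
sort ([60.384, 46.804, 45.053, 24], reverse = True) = [60.384, 46.804, 45.053, 24]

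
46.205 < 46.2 False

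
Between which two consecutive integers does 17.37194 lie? 17 and 18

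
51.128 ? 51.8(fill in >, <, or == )<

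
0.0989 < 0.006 False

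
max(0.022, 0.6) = 0.6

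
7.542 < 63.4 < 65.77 True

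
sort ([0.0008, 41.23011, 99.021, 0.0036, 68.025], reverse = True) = [99.021, 68.025, 41.23011, 0.0036, 0.0008]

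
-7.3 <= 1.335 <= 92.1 True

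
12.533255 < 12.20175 False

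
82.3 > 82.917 False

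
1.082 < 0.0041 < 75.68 False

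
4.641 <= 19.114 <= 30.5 True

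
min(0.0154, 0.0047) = 0.0047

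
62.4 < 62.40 False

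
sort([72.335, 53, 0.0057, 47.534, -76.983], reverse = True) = [72.335, 53, 47.534, 0.0057, -76.983]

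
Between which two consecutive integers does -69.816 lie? -70 and -69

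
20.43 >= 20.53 False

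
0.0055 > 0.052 False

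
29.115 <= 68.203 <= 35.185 False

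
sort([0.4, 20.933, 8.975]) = [0.4, 8.975, 20.933]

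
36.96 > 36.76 True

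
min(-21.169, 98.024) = -21.169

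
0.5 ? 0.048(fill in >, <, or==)>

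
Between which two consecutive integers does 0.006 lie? 0 and 1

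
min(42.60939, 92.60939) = 42.60939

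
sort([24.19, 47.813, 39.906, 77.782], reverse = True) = [77.782, 47.813, 39.906, 24.19]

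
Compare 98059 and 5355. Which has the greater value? 98059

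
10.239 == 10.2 False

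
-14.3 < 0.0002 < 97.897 True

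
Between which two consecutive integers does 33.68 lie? 33 and 34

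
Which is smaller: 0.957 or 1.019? 0.957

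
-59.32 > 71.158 False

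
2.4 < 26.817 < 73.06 True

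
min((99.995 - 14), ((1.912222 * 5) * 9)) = 85.995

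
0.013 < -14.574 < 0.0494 False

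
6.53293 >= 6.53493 False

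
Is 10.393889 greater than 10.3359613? Yes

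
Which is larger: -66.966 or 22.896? 22.896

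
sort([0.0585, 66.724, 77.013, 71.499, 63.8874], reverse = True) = [77.013, 71.499, 66.724, 63.8874, 0.0585]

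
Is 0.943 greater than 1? No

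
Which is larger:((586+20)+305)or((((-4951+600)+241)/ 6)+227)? ((586+20)+305)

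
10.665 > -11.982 True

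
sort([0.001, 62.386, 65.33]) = [0.001, 62.386, 65.33]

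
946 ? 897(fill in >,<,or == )>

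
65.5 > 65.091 True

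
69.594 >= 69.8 False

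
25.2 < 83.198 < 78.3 False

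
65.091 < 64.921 False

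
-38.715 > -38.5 False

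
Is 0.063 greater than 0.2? No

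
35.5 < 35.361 False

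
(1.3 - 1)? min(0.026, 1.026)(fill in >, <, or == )>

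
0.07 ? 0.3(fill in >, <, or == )<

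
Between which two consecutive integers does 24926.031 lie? 24926 and 24927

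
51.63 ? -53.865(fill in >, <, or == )>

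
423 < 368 False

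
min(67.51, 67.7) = 67.51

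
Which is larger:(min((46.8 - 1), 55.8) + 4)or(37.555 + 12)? (min((46.8 - 1), 55.8) + 4)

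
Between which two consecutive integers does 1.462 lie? 1 and 2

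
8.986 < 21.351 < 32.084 True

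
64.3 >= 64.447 False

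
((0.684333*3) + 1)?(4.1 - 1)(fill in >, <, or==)<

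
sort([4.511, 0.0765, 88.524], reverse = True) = [88.524, 4.511, 0.0765]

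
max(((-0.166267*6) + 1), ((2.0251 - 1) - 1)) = 0.0251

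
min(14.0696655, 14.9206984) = 14.0696655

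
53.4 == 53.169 False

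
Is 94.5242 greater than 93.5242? Yes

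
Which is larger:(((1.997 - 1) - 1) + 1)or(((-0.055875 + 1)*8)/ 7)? (((-0.055875 + 1)*8)/ 7)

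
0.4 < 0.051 False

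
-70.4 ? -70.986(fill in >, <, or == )>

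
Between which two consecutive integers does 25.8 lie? 25 and 26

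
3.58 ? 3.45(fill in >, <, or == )>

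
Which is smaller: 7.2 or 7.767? 7.2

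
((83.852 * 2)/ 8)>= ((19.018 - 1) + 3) False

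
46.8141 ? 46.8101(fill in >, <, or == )>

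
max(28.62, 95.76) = 95.76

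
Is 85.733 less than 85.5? No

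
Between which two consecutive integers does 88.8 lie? 88 and 89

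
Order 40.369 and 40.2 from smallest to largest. 40.2, 40.369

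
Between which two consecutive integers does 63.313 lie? 63 and 64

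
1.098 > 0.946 True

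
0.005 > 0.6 False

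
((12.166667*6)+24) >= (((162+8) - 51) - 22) True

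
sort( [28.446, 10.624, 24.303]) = [10.624, 24.303, 28.446]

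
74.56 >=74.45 True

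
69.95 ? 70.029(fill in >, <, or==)<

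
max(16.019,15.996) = 16.019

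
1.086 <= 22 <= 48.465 True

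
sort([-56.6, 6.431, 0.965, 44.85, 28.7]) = [-56.6, 0.965, 6.431, 28.7, 44.85]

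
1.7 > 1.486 True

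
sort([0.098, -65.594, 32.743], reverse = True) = [32.743, 0.098, -65.594]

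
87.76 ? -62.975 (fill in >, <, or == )>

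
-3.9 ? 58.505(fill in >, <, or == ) <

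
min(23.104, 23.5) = 23.104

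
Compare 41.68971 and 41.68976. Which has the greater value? 41.68976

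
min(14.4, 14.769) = 14.4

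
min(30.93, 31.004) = 30.93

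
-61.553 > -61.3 False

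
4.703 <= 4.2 False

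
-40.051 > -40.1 True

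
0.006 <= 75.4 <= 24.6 False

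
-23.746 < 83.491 True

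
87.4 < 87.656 True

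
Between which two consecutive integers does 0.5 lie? 0 and 1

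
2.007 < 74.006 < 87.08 True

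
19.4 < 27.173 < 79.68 True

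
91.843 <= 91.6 False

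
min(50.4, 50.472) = 50.4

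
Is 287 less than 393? Yes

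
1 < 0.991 False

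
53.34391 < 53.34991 True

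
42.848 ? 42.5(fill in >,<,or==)>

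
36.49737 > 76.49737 False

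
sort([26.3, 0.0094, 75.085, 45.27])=[0.0094, 26.3, 45.27, 75.085]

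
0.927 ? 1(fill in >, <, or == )<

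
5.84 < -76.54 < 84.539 False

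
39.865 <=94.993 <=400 True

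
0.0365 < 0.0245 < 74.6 False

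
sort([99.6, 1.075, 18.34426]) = [1.075, 18.34426, 99.6]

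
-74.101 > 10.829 False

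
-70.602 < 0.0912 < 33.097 True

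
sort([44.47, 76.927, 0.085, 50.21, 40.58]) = [0.085, 40.58, 44.47, 50.21, 76.927]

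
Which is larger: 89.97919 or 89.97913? 89.97919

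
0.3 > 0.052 True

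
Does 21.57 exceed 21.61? No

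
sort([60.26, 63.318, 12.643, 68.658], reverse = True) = [68.658, 63.318, 60.26, 12.643]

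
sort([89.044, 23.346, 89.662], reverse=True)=[89.662, 89.044, 23.346]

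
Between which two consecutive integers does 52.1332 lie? 52 and 53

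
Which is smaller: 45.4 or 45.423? 45.4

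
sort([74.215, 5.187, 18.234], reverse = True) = [74.215, 18.234, 5.187]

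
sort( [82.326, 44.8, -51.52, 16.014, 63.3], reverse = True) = [82.326, 63.3, 44.8, 16.014, -51.52]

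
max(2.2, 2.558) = 2.558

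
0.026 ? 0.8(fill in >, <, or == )<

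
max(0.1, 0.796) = 0.796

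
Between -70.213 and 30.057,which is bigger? 30.057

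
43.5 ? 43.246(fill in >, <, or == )>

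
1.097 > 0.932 True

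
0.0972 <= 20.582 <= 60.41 True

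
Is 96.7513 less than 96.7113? No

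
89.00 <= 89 True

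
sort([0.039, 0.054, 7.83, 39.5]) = [0.039, 0.054, 7.83, 39.5]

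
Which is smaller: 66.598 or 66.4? 66.4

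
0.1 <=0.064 False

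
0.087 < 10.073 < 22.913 True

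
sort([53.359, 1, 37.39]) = [1, 37.39, 53.359]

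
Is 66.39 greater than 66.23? Yes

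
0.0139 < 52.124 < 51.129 False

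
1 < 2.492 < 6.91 True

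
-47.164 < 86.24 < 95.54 True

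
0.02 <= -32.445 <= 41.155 False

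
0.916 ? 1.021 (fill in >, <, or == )<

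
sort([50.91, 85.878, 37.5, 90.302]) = [37.5, 50.91, 85.878, 90.302]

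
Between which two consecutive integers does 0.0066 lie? 0 and 1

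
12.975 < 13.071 True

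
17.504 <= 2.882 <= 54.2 False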